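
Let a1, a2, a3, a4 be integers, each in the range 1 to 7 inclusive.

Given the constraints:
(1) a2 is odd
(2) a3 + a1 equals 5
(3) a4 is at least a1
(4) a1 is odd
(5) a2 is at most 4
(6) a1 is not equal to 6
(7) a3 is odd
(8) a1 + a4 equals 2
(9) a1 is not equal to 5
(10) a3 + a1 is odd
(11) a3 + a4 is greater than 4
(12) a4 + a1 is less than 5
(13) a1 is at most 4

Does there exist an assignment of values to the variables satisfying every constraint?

Unsatisfiable

Constraint 7 makes a3 odd and constraint 4 makes a1 odd, so a3 + a1 must be even. Constraint 10 says a3 + a1 is odd — contradiction.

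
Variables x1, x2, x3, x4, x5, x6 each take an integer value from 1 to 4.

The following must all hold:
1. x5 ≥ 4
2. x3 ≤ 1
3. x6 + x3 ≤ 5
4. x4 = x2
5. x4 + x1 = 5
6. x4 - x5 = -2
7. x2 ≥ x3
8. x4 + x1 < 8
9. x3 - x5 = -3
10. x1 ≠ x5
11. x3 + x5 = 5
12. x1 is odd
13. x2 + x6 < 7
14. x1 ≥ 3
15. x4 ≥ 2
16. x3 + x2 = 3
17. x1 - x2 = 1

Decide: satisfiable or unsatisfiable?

Take x1 = 3, x2 = 2, x3 = 1, x4 = 2, x5 = 4, x6 = 2. Then constraint 3: x6 + x3 = 3; constraint 5: x4 + x1 = 5; constraint 6: x4 - x5 = -2, and every other listed constraint is also met.

Satisfiable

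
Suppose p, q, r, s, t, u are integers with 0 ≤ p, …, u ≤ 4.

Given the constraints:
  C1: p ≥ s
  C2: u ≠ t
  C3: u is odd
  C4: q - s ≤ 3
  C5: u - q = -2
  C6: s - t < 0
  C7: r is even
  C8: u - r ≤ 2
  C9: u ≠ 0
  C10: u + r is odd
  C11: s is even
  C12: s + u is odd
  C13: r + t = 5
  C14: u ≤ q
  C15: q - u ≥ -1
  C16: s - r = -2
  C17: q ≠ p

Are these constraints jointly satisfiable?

Setting (p, q, r, s, t, u) = (2, 3, 2, 0, 3, 1) satisfies everything: constraint 4: q - s = 3; constraint 5: u - q = -2, and the others follow.

Satisfiable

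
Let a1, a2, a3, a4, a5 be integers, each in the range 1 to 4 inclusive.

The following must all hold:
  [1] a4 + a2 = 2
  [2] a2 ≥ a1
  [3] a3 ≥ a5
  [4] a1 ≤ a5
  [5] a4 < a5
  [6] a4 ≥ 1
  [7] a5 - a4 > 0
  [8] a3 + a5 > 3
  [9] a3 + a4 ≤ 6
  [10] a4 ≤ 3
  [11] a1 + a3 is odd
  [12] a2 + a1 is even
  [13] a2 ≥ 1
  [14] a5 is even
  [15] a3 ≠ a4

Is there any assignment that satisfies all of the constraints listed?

Satisfiable

Try a1 = 1, a2 = 1, a3 = 2, a4 = 1, a5 = 2.
Check constraint 1: a4 + a2 = 2; constraint 7: a5 - a4 = 1; constraint 8: a3 + a5 = 4. The remaining constraints are straightforward to verify.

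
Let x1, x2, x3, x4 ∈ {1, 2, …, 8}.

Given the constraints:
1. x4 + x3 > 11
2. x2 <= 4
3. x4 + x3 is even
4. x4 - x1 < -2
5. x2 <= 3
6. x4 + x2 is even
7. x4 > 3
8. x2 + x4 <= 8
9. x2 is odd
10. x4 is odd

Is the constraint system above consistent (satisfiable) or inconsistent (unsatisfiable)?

Try x1 = 8, x2 = 3, x3 = 7, x4 = 5.
Check constraint 1: x4 + x3 = 12; constraint 4: x4 - x1 = -3. The remaining constraints are straightforward to verify.

Satisfiable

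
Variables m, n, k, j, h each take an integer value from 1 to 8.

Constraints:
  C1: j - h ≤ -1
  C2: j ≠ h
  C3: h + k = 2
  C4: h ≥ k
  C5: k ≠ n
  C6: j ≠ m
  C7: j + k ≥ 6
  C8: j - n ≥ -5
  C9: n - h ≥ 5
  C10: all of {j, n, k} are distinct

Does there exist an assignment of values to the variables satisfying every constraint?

Constraints 1, 8, and 9 give h − j ≥ 1, j − n ≥ -5, n − h ≥ 5.
Adding all 3 inequalities: the left sides telescope to 0, and the right sides sum to 1 + (-5) + 5 = 1. So 0 ≥ 1, which is false.

Unsatisfiable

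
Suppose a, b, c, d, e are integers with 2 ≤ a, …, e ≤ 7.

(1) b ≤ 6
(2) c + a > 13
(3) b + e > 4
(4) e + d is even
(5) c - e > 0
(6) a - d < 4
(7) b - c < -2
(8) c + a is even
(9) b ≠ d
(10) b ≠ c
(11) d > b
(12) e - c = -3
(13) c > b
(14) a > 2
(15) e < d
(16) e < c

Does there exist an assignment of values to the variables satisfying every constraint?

Take a = 7, b = 3, c = 7, d = 6, e = 4. Then constraint 2: c + a = 14; constraint 3: b + e = 7; constraint 5: c - e = 3, and every other listed constraint is also met.

Satisfiable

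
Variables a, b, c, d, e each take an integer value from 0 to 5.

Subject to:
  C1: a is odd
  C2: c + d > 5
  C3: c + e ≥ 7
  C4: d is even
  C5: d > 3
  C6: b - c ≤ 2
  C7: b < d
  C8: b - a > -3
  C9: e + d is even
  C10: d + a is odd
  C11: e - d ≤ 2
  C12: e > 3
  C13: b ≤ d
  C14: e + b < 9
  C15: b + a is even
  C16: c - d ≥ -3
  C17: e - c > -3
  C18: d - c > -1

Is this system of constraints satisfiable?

Take a = 3, b = 3, c = 4, d = 4, e = 4. Then constraint 2: c + d = 8; constraint 3: c + e = 8, and every other listed constraint is also met.

Satisfiable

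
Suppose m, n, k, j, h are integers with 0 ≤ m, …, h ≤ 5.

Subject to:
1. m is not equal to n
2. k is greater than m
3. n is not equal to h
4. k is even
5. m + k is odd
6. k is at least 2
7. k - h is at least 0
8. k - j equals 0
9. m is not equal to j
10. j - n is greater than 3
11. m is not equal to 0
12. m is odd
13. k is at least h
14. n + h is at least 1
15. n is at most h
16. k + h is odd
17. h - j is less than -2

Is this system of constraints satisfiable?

Satisfiable

Take m = 1, n = 0, k = 4, j = 4, h = 1. Then constraint 7: k - h = 3; constraint 8: k - j = 0; constraint 10: j - n = 4, and every other listed constraint is also met.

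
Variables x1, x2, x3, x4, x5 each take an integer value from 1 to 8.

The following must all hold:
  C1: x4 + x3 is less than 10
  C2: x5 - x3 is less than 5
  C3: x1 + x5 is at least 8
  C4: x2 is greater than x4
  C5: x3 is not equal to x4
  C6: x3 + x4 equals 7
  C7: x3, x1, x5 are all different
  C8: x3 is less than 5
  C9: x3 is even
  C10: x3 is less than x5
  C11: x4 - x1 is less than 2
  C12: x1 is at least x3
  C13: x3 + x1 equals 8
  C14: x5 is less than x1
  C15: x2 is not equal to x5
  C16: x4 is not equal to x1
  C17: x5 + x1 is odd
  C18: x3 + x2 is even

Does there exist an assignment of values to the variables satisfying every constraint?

Satisfiable

Setting (x1, x2, x3, x4, x5) = (6, 6, 2, 5, 5) satisfies everything: constraint 1: x4 + x3 = 7; constraint 2: x5 - x3 = 3, and the others follow.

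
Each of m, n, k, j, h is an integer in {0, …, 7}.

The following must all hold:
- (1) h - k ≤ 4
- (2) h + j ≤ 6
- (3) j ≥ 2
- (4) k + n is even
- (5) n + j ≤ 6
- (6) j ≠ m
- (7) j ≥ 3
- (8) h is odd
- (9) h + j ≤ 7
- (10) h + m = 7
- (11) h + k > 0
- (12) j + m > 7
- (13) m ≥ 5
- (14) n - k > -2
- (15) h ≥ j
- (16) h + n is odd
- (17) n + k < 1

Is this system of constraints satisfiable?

From constraints 7 and 15: h ≥ j ≥ 3. From constraint 13: m ≥ 5. Hence h + m ≥ 8. But constraint 10 requires h + m = 7, and 7 < 8. Contradiction.

Unsatisfiable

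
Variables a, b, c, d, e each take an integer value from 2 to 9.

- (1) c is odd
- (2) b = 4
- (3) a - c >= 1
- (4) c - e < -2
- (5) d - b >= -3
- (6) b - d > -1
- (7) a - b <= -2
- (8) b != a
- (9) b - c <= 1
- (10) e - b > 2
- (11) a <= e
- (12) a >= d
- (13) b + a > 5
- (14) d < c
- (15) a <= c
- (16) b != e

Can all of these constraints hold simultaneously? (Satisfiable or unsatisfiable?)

Unsatisfiable

Constraints 3, 7, and 9 give b − a ≥ 2, a − c ≥ 1, c − b ≥ -1.
Adding all 3 inequalities: the left sides telescope to 0, and the right sides sum to 2 + 1 + (-1) = 2. So 0 ≥ 2, which is false.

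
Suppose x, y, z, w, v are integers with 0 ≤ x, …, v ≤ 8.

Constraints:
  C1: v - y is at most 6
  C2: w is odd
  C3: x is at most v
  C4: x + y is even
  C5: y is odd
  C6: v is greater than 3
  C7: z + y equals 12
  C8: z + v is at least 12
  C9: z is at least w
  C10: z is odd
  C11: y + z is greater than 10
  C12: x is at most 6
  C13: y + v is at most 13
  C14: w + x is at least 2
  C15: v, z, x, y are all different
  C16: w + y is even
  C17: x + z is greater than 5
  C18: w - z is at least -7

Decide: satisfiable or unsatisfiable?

Satisfiable

Take x = 1, y = 5, z = 7, w = 1, v = 8. Then constraint 1: v - y = 3; constraint 7: z + y = 12, and every other listed constraint is also met.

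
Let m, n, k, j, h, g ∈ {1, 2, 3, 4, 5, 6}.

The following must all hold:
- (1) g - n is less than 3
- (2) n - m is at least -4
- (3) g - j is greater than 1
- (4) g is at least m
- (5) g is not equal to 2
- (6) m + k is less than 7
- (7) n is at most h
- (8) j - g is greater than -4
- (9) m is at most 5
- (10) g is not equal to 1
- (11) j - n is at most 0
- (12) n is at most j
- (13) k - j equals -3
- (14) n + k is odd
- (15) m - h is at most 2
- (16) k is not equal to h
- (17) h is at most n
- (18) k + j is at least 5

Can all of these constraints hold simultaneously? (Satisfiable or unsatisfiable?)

The assignment m = 5, n = 4, k = 1, j = 4, h = 4, g = 6 works:
  constraint 1 holds since g - n = 2.
  constraint 2 holds since n - m = -1.
  constraint 3 holds since g - j = 2.
The rest check out directly.

Satisfiable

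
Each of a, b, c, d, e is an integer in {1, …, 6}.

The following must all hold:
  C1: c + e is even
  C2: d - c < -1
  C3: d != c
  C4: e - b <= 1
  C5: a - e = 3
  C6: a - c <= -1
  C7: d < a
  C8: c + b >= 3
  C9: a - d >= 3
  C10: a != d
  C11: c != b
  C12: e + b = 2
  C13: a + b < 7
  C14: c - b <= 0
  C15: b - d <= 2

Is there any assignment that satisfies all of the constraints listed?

Unsatisfiable

Constraints 6, 9, 14, and 15 give c − a ≥ 1, a − d ≥ 3, d − b ≥ -2, b − c ≥ 0.
Adding all 4 inequalities: the left sides telescope to 0, and the right sides sum to 1 + 3 + (-2) + 0 = 2. So 0 ≥ 2, which is false.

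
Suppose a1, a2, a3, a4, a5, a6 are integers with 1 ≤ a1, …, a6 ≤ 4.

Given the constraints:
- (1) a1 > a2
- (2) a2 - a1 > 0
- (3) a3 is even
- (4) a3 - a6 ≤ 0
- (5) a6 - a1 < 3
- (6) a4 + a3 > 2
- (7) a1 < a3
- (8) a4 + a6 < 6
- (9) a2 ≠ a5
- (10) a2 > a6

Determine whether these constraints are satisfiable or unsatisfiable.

Unsatisfiable

Constraints 1, 4, 7, and 10 give a3 ≤ a6, a6 < a2, a2 < a1, a1 < a3. Chaining: a3 ≤ a6 < a2 < a1 < a3, which forces a3 < a3 — impossible.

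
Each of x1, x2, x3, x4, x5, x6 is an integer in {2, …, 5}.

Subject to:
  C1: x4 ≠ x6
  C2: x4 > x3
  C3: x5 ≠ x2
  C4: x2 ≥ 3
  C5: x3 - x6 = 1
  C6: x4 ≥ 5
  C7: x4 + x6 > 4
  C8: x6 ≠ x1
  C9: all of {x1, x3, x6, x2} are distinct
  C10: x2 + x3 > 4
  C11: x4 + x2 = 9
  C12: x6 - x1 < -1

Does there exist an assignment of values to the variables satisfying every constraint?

Satisfiable

Take x1 = 5, x2 = 4, x3 = 3, x4 = 5, x5 = 3, x6 = 2. Then constraint 5: x3 - x6 = 1; constraint 7: x4 + x6 = 7; constraint 10: x2 + x3 = 7, and every other listed constraint is also met.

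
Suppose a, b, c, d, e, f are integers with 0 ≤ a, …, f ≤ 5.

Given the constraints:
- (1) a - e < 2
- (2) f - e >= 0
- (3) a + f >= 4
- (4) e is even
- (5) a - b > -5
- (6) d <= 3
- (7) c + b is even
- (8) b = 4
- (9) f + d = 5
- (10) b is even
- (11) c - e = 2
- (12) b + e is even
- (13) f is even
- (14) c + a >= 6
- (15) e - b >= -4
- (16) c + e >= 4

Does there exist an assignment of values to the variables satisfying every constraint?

Satisfiable

One satisfying assignment is a = 2, b = 4, c = 4, d = 1, e = 2, f = 4.
For the less obvious constraints — constraint 1: a - e = 0; constraint 2: f - e = 2; constraint 3: a + f = 6 — and the others hold by inspection.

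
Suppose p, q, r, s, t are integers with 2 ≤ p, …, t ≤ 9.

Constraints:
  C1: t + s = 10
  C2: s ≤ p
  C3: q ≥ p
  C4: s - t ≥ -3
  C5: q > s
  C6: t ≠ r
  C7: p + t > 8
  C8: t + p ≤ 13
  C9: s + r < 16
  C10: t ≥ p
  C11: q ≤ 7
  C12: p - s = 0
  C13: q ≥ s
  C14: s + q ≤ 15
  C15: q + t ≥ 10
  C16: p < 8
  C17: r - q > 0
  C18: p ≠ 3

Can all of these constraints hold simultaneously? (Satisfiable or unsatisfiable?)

Setting (p, q, r, s, t) = (5, 7, 8, 5, 5) satisfies everything: constraint 1: t + s = 10; constraint 4: s - t = 0; constraint 7: p + t = 10, and the others follow.

Satisfiable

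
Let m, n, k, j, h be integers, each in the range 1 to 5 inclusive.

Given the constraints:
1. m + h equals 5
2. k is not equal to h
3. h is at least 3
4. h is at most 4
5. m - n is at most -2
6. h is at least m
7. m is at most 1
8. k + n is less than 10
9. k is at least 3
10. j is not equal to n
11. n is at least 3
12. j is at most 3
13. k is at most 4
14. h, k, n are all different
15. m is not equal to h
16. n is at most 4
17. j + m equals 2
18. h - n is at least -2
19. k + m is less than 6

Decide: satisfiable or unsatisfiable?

Unsatisfiable

Constraints 3, 4, 9, 11, 13, and 16 confine each of h, k, n to the 2 values {3, 4}.
Constraint 14 requires all 3 of them to be distinct, but only 2 values are available — impossible by the pigeonhole principle.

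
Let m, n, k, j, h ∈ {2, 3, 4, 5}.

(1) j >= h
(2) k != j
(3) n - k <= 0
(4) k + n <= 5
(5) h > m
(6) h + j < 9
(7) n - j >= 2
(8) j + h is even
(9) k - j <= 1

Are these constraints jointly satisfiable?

Unsatisfiable

Constraints 3, 7, and 9 give j − k ≥ -1, k − n ≥ 0, n − j ≥ 2.
Adding all 3 inequalities: the left sides telescope to 0, and the right sides sum to (-1) + 0 + 2 = 1. So 0 ≥ 1, which is false.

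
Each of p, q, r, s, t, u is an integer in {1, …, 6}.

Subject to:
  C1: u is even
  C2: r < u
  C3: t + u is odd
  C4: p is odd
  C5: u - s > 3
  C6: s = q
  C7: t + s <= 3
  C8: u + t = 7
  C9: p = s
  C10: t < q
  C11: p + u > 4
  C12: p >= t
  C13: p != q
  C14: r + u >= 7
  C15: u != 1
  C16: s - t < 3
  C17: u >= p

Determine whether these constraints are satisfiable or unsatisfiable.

From constraints 6 and 9, p = s = q, so p = q. But constraint 13 says p ≠ q. Contradiction.

Unsatisfiable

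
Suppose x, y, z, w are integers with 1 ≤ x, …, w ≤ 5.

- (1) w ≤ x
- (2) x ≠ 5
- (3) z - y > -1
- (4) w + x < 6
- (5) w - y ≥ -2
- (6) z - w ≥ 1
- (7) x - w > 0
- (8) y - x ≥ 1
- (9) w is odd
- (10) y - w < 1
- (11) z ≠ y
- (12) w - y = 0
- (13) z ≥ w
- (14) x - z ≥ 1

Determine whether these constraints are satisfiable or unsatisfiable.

Constraints 5, 6, 8, and 14 give w − y ≥ -2, y − x ≥ 1, x − z ≥ 1, z − w ≥ 1.
Adding all 4 inequalities: the left sides telescope to 0, and the right sides sum to (-2) + 1 + 1 + 1 = 1. So 0 ≥ 1, which is false.

Unsatisfiable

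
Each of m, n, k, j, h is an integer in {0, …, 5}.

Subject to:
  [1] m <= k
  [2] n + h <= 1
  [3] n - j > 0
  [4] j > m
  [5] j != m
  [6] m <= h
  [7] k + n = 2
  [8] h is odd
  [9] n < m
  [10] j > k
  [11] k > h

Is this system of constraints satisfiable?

Unsatisfiable

Constraints 3, 6, 9, 10, and 11 give h < k, k < j, j < n, n < m, m ≤ h. Chaining: h < k < j < n < m ≤ h, which forces h < h — impossible.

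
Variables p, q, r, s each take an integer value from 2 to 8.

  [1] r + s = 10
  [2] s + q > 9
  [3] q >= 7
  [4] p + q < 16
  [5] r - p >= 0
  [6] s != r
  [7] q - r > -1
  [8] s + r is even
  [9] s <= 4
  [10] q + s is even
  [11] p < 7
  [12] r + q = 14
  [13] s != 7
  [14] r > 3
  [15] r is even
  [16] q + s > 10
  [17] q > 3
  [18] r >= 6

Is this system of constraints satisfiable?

Satisfiable

The assignment p = 5, q = 8, r = 6, s = 4 works:
  constraint 1 holds since r + s = 10.
  constraint 2 holds since s + q = 12.
  constraint 4 holds since p + q = 13.
The rest check out directly.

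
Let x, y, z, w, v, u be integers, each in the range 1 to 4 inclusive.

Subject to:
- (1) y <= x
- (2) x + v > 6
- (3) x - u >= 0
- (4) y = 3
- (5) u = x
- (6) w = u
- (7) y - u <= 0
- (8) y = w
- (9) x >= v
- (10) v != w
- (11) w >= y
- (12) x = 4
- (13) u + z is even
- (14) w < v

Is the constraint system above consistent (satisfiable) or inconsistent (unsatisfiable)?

Unsatisfiable

Constraint 4 fixes y = 3 and constraint 12 fixes x = 4. Constraints 5, 6, and 8 give y = w = u = x, so y = x. But 3 ≠ 4 — contradiction.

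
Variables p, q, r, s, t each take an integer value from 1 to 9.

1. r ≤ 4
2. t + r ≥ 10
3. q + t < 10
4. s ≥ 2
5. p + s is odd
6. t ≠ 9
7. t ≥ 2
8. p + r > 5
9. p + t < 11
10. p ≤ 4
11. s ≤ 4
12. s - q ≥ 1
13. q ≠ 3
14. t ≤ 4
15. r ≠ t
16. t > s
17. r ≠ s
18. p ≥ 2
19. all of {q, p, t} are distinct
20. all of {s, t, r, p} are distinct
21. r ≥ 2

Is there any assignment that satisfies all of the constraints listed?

Unsatisfiable

Constraints 1, 4, 7, 10, 11, 14, 18, and 21 confine each of s, t, r, p to the 3 values {2, …, 4}.
Constraint 20 requires all 4 of them to be distinct, but only 3 values are available — impossible by the pigeonhole principle.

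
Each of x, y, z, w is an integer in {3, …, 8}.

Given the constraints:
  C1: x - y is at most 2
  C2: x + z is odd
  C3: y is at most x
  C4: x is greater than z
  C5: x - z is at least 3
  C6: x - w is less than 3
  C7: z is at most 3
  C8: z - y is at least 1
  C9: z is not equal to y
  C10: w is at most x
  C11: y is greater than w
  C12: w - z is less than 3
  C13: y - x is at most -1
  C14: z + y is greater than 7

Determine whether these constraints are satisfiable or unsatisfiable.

Unsatisfiable

Constraints 1, 5, and 8 give x − z ≥ 3, z − y ≥ 1, y − x ≥ -2.
Adding all 3 inequalities: the left sides telescope to 0, and the right sides sum to 3 + 1 + (-2) = 2. So 0 ≥ 2, which is false.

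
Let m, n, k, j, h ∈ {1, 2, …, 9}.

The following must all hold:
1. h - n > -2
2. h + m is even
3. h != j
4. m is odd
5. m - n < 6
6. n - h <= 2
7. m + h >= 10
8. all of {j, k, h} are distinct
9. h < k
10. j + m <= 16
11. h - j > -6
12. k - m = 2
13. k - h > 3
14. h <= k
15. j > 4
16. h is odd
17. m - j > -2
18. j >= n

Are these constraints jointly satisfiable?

Satisfiable

Setting (m, n, k, j, h) = (7, 3, 9, 6, 3) satisfies everything: constraint 1: h - n = 0; constraint 5: m - n = 4; constraint 6: n - h = 0, and the others follow.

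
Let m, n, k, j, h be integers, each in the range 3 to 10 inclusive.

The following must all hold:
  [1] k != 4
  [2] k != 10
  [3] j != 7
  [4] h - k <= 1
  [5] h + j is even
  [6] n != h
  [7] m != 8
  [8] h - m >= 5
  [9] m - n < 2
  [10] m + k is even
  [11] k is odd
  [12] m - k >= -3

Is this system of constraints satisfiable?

Constraints 4, 8, and 12 give m − k ≥ -3, k − h ≥ -1, h − m ≥ 5.
Adding all 3 inequalities: the left sides telescope to 0, and the right sides sum to (-3) + (-1) + 5 = 1. So 0 ≥ 1, which is false.

Unsatisfiable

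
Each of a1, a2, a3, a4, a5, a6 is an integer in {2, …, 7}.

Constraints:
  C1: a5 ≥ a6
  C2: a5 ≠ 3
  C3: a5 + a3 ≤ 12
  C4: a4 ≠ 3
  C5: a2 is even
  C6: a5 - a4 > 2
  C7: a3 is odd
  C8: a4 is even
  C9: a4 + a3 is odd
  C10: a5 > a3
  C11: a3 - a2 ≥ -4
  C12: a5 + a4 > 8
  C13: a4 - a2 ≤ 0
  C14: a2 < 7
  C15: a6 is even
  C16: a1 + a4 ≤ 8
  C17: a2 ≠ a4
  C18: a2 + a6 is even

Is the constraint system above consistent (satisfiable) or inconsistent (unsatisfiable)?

Satisfiable

One satisfying assignment is a1 = 5, a2 = 4, a3 = 3, a4 = 2, a5 = 7, a6 = 6.
For the less obvious constraints — constraint 3: a5 + a3 = 10; constraint 6: a5 - a4 = 5; constraint 11: a3 - a2 = -1 — and the others hold by inspection.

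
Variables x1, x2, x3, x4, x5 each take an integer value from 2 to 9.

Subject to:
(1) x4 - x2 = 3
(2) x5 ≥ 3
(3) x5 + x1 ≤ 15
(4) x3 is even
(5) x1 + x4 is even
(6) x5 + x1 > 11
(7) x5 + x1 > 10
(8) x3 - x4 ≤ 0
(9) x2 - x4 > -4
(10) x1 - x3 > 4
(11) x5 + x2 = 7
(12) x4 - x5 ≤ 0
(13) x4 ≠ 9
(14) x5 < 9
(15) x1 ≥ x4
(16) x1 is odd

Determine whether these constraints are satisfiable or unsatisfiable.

Satisfiable

The assignment x1 = 7, x2 = 2, x3 = 2, x4 = 5, x5 = 5 works:
  constraint 1 holds since x4 - x2 = 3.
  constraint 3 holds since x5 + x1 = 12.
  constraint 6 holds since x5 + x1 = 12.
The rest check out directly.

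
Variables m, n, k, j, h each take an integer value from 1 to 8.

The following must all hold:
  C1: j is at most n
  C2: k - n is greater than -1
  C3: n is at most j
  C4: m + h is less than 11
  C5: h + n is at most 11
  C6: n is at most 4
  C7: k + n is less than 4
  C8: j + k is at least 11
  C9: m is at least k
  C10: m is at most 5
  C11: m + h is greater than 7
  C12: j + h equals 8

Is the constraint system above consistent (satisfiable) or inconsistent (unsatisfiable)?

From constraints 1 and 6: j ≤ n ≤ 4. From constraints 9 and 10: k ≤ m ≤ 5. Hence j + k ≤ 9. But constraint 8 requires j + k ≥ 11, and 11 > 9. Contradiction.

Unsatisfiable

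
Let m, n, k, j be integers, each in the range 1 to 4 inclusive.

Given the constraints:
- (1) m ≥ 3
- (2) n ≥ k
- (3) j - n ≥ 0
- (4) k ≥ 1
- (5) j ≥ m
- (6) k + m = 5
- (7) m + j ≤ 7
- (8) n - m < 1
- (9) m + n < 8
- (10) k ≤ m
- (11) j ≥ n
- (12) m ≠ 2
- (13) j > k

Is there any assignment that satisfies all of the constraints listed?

Satisfiable

Try m = 3, n = 2, k = 2, j = 3.
Check constraint 3: j - n = 1; constraint 6: k + m = 5; constraint 7: m + j = 6. The remaining constraints are straightforward to verify.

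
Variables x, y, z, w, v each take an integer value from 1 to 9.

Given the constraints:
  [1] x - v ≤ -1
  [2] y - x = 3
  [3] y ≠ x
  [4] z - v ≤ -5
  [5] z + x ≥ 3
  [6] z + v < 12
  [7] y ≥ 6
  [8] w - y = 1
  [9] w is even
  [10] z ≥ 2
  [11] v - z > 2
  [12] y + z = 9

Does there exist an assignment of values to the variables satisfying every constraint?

Try x = 4, y = 7, z = 2, w = 8, v = 7.
Check constraint 1: x - v = -3; constraint 2: y - x = 3; constraint 4: z - v = -5. The remaining constraints are straightforward to verify.

Satisfiable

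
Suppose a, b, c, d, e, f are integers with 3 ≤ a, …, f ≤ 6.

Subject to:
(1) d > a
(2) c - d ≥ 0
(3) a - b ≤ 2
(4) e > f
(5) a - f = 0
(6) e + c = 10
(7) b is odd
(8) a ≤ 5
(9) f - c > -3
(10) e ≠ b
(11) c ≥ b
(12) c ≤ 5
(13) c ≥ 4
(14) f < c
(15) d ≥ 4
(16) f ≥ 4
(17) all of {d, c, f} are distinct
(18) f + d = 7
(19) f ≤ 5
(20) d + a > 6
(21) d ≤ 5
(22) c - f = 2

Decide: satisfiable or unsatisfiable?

Unsatisfiable

Constraints 12, 13, 15, 16, 19, and 21 confine each of d, c, f to the 2 values {4, 5}.
Constraint 17 requires all 3 of them to be distinct, but only 2 values are available — impossible by the pigeonhole principle.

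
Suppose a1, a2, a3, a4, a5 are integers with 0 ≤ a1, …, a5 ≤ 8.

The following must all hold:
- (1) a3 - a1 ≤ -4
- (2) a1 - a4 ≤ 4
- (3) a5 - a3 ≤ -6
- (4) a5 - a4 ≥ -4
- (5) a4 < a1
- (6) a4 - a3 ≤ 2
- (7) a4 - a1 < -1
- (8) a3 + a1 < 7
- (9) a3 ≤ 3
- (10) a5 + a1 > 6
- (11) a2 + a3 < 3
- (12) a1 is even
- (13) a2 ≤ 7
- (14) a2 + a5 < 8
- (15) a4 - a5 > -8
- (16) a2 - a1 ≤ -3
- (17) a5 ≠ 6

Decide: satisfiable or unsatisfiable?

Constraints 1, 2, 3, and 4 give a3 − a5 ≥ 6, a5 − a4 ≥ -4, a4 − a1 ≥ -4, a1 − a3 ≥ 4.
Adding all 4 inequalities: the left sides telescope to 0, and the right sides sum to 6 + (-4) + (-4) + 4 = 2. So 0 ≥ 2, which is false.

Unsatisfiable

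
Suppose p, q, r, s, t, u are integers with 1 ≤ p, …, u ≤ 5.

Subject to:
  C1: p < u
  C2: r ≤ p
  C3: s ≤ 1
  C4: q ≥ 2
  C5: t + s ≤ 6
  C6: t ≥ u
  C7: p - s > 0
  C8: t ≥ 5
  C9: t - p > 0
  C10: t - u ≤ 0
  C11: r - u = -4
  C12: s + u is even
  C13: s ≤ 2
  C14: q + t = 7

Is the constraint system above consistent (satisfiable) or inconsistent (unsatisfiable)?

Satisfiable

Setting (p, q, r, s, t, u) = (4, 2, 1, 1, 5, 5) satisfies everything: constraint 5: t + s = 6; constraint 7: p - s = 3; constraint 9: t - p = 1, and the others follow.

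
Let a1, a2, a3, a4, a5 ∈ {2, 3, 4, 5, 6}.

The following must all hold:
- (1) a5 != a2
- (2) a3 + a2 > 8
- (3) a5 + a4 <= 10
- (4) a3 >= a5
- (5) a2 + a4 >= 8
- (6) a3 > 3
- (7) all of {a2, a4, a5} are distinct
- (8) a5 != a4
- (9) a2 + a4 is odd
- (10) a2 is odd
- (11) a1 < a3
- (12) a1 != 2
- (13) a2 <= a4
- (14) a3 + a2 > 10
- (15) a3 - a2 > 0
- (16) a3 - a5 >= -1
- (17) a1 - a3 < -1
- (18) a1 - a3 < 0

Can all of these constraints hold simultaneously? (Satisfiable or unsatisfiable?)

One satisfying assignment is a1 = 4, a2 = 5, a3 = 6, a4 = 6, a5 = 4.
For the less obvious constraints — constraint 2: a3 + a2 = 11; constraint 3: a5 + a4 = 10 — and the others hold by inspection.

Satisfiable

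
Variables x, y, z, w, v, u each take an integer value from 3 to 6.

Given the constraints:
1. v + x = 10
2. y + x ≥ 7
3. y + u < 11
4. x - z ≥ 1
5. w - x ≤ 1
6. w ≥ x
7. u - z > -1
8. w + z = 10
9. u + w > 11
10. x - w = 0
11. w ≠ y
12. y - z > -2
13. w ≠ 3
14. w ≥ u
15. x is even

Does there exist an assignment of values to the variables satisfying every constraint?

Satisfiable

One satisfying assignment is x = 6, y = 4, z = 4, w = 6, v = 4, u = 6.
For the less obvious constraints — constraint 1: v + x = 10; constraint 2: y + x = 10 — and the others hold by inspection.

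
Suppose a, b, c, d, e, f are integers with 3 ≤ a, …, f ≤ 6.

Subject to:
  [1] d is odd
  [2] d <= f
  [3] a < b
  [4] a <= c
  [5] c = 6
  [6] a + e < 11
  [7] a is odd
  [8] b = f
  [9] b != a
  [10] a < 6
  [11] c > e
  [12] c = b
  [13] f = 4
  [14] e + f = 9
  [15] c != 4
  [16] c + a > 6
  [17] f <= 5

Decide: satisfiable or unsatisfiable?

Constraint 5 fixes c = 6 and constraint 13 fixes f = 4. Constraints 8 and 12 give c = b = f, so c = f. But 6 ≠ 4 — contradiction.

Unsatisfiable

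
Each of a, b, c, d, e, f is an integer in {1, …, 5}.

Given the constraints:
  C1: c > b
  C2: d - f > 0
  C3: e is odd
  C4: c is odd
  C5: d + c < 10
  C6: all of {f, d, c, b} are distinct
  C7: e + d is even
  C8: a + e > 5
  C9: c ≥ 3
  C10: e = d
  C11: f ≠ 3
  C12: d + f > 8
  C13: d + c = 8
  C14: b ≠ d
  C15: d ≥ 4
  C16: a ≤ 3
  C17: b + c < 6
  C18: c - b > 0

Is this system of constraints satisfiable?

Take a = 2, b = 2, c = 3, d = 5, e = 5, f = 4. Then constraint 2: d - f = 1; constraint 5: d + c = 8; constraint 8: a + e = 7, and every other listed constraint is also met.

Satisfiable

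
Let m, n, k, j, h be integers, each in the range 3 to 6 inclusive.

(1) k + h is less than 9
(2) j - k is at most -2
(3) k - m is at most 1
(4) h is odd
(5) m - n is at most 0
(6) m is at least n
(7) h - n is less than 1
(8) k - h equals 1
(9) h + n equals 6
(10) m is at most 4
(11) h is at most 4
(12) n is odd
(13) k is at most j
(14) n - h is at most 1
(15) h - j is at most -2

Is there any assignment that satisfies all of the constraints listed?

Constraints 2, 3, 5, 14, and 15 give h − n ≥ -1, n − m ≥ 0, m − k ≥ -1, k − j ≥ 2, j − h ≥ 2.
Adding all 5 inequalities: the left sides telescope to 0, and the right sides sum to (-1) + 0 + (-1) + 2 + 2 = 2. So 0 ≥ 2, which is false.

Unsatisfiable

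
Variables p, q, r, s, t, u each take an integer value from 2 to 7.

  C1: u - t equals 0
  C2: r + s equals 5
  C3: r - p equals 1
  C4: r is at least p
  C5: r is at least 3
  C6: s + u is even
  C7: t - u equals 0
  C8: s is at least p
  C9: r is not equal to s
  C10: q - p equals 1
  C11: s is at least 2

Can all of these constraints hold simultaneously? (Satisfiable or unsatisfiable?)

One satisfying assignment is p = 2, q = 3, r = 3, s = 2, t = 2, u = 2.
For the less obvious constraints — constraint 1: u - t = 0; constraint 2: r + s = 5 — and the others hold by inspection.

Satisfiable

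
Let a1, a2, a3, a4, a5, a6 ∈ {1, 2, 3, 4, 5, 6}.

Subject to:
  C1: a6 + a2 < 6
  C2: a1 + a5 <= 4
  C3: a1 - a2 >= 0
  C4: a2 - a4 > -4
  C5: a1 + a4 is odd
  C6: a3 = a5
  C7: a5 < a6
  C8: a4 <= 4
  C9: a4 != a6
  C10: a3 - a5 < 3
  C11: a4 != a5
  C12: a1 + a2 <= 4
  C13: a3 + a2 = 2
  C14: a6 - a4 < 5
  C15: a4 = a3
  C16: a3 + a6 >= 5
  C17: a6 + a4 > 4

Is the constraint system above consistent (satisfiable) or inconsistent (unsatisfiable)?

Unsatisfiable

From constraints 6 and 15, a4 = a3 = a5, so a4 = a5. But constraint 11 says a4 ≠ a5. Contradiction.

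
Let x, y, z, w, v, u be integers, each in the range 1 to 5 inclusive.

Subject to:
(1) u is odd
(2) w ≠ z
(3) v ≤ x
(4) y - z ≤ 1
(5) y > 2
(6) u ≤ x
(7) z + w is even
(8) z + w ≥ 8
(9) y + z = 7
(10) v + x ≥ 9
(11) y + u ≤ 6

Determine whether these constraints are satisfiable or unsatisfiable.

Satisfiable

Try x = 5, y = 4, z = 3, w = 5, v = 5, u = 1.
Check constraint 4: y - z = 1; constraint 8: z + w = 8; constraint 9: y + z = 7. The remaining constraints are straightforward to verify.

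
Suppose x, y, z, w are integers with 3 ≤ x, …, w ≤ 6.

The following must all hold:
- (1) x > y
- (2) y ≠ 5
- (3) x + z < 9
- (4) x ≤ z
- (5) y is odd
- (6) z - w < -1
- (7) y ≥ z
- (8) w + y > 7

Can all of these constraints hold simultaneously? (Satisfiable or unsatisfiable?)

Unsatisfiable

Constraints 1, 4, and 7 give z ≤ y, y < x, x ≤ z. Chaining: z ≤ y < x ≤ z, which forces z < z — impossible.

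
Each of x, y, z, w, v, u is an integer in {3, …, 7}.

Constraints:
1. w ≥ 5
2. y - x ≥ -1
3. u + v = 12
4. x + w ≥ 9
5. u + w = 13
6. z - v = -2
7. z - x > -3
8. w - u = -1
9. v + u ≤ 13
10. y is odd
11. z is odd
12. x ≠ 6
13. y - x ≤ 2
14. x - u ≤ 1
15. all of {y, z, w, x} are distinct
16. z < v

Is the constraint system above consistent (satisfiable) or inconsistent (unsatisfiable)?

Satisfiable

Try x = 5, y = 7, z = 3, w = 6, v = 5, u = 7.
Check constraint 2: y - x = 2; constraint 3: u + v = 12; constraint 4: x + w = 11. The remaining constraints are straightforward to verify.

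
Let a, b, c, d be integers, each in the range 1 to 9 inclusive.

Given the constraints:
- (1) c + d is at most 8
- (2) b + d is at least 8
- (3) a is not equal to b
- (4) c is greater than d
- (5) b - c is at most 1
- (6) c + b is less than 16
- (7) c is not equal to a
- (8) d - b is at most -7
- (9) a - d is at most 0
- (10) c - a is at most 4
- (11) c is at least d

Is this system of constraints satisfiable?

Constraints 5, 8, 9, and 10 give c − b ≥ -1, b − d ≥ 7, d − a ≥ 0, a − c ≥ -4.
Adding all 4 inequalities: the left sides telescope to 0, and the right sides sum to (-1) + 7 + 0 + (-4) = 2. So 0 ≥ 2, which is false.

Unsatisfiable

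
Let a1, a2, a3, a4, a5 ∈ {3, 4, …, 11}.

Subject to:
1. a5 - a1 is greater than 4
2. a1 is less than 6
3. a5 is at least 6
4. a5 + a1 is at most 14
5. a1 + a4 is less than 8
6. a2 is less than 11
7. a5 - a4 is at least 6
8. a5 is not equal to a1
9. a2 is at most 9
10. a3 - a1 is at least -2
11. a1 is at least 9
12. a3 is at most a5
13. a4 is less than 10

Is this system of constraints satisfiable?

From constraint 3: a5 ≥ 6. From constraint 11: a1 ≥ 9. Hence a5 + a1 ≥ 15. But constraint 4 requires a5 + a1 ≤ 14, and 14 < 15. Contradiction.

Unsatisfiable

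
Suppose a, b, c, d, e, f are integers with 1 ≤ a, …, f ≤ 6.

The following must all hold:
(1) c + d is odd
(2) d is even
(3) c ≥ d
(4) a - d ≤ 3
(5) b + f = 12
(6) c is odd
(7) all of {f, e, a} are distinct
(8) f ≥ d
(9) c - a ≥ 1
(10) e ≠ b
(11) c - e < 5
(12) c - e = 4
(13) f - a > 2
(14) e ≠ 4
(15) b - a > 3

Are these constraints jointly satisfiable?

Satisfiable

Try a = 2, b = 6, c = 5, d = 2, e = 1, f = 6.
Check constraint 4: a - d = 0; constraint 5: b + f = 12; constraint 9: c - a = 3. The remaining constraints are straightforward to verify.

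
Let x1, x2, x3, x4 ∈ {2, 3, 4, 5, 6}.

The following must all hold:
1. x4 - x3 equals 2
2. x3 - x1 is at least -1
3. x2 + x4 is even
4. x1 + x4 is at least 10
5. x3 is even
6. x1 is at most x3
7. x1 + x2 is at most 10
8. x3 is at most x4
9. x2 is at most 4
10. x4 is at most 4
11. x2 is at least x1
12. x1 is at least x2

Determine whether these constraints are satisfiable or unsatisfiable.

Unsatisfiable

From constraints 9 and 11: x1 ≤ x2 ≤ 4. From constraint 10: x4 ≤ 4. Hence x1 + x4 ≤ 8. But constraint 4 requires x1 + x4 ≥ 10, and 10 > 8. Contradiction.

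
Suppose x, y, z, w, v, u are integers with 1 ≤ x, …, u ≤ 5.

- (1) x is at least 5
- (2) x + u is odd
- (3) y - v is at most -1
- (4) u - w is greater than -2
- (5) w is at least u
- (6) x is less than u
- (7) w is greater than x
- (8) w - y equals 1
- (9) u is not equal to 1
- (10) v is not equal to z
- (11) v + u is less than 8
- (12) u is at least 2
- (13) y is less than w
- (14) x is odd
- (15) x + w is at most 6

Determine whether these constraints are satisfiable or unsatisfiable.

Unsatisfiable

From constraint 1: x ≥ 5. From constraints 5 and 12: w ≥ u ≥ 2. Hence x + w ≥ 7. But constraint 15 requires x + w ≤ 6, and 6 < 7. Contradiction.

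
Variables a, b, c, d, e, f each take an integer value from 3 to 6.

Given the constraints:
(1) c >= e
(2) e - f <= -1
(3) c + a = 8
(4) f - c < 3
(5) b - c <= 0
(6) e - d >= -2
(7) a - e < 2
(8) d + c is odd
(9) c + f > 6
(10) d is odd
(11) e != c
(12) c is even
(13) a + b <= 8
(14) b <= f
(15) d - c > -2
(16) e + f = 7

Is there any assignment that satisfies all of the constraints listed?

Take a = 4, b = 3, c = 4, d = 3, e = 3, f = 4. Then constraint 2: e - f = -1; constraint 3: c + a = 8, and every other listed constraint is also met.

Satisfiable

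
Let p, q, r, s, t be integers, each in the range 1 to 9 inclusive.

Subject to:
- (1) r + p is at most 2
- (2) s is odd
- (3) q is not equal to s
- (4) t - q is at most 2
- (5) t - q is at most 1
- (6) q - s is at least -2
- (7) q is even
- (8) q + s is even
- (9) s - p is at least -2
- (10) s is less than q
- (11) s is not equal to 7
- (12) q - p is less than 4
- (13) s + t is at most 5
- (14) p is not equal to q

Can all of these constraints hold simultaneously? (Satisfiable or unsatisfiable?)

Constraint 7 makes q even and constraint 2 makes s odd, so q + s must be odd. Constraint 8 says q + s is even — contradiction.

Unsatisfiable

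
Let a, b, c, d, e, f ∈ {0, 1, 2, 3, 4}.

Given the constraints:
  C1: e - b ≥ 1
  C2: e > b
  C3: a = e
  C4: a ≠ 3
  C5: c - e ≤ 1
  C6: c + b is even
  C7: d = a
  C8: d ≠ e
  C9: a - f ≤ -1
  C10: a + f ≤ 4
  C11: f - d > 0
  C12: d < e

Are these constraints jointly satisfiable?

Unsatisfiable

From constraints 3 and 7, d = a = e, so d = e. But constraint 8 says d ≠ e. Contradiction.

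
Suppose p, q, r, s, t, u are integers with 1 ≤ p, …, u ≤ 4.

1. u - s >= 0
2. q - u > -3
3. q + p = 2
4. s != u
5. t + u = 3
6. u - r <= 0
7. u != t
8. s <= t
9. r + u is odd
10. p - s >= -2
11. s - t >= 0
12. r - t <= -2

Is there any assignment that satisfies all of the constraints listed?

Constraints 1, 6, 11, and 12 give s − t ≥ 0, t − r ≥ 2, r − u ≥ 0, u − s ≥ 0.
Adding all 4 inequalities: the left sides telescope to 0, and the right sides sum to 0 + 2 + 0 + 0 = 2. So 0 ≥ 2, which is false.

Unsatisfiable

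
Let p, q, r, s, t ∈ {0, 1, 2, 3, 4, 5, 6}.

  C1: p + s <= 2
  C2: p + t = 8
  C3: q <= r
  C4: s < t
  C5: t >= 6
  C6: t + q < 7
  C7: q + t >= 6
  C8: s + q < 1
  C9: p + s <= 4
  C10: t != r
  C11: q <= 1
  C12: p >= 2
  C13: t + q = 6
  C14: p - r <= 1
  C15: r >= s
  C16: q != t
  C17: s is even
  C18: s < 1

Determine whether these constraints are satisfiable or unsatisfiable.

Take p = 2, q = 0, r = 3, s = 0, t = 6. Then constraint 1: p + s = 2; constraint 2: p + t = 8, and every other listed constraint is also met.

Satisfiable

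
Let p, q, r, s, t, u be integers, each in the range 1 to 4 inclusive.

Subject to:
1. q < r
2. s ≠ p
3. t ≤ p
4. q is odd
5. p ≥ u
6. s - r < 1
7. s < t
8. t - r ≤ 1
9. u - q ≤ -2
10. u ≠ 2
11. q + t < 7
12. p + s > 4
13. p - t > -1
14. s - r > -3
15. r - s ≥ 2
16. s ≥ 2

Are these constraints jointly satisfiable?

Satisfiable

One satisfying assignment is p = 4, q = 3, r = 4, s = 2, t = 3, u = 1.
For the less obvious constraints — constraint 6: s - r = -2; constraint 8: t - r = -1 — and the others hold by inspection.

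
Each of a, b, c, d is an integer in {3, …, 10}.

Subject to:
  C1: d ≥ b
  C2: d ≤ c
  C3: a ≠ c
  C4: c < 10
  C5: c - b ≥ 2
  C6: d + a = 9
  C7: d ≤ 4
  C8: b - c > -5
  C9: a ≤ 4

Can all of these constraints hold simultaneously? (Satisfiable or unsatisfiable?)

Unsatisfiable

From constraint 7: d ≤ 4. From constraint 9: a ≤ 4. Hence d + a ≤ 8. But constraint 6 requires d + a = 9, and 9 > 8. Contradiction.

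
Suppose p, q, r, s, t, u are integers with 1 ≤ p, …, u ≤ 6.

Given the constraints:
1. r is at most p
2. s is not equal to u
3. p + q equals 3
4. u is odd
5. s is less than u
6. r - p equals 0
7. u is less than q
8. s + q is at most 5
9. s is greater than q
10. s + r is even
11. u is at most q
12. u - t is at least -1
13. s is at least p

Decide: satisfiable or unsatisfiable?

Constraints 5, 7, and 9 give s < u, u < q, q < s. Chaining: s < u < q < s, which forces s < s — impossible.

Unsatisfiable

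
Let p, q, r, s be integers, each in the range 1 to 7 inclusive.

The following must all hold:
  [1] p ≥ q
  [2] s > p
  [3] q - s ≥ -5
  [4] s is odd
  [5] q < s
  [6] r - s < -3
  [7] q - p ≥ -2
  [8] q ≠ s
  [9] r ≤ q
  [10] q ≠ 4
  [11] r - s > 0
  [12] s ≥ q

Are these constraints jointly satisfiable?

Unsatisfiable

Constraints 1, 2, 9, and 11 give q ≤ p, p < s, s < r, r ≤ q. Chaining: q ≤ p < s < r ≤ q, which forces q < q — impossible.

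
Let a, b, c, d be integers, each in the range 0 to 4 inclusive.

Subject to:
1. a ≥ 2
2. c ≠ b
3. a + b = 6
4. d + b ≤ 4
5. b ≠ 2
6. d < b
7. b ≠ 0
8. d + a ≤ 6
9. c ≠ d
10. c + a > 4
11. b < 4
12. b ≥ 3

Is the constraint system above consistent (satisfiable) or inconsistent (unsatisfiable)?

Take a = 3, b = 3, c = 4, d = 0. Then constraint 3: a + b = 6; constraint 4: d + b = 3, and every other listed constraint is also met.

Satisfiable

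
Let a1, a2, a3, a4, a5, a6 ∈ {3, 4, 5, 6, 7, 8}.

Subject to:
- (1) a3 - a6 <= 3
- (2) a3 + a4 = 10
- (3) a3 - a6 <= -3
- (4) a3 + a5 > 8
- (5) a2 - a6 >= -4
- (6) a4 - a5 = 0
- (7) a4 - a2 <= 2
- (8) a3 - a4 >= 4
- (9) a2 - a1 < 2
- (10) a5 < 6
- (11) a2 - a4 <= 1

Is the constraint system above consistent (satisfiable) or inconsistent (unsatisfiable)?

Constraints 3, 5, 8, and 11 give a2 − a6 ≥ -4, a6 − a3 ≥ 3, a3 − a4 ≥ 4, a4 − a2 ≥ -1.
Adding all 4 inequalities: the left sides telescope to 0, and the right sides sum to (-4) + 3 + 4 + (-1) = 2. So 0 ≥ 2, which is false.

Unsatisfiable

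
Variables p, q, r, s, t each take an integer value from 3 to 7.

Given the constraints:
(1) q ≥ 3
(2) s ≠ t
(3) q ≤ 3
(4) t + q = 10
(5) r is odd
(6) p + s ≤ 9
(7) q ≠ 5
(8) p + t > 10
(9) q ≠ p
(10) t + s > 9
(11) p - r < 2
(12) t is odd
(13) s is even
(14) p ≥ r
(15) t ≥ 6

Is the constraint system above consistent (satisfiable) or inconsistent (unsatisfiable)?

Satisfiable

Take p = 4, q = 3, r = 3, s = 4, t = 7. Then constraint 4: t + q = 10; constraint 6: p + s = 8, and every other listed constraint is also met.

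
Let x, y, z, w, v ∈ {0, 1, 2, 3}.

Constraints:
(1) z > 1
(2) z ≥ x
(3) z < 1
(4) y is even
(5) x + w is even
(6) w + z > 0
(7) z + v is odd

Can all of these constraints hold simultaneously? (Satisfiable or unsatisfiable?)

From constraint 1: z ≥ 2. From constraint 3: z ≤ 0. But 0 < 2, so no value of z works.

Unsatisfiable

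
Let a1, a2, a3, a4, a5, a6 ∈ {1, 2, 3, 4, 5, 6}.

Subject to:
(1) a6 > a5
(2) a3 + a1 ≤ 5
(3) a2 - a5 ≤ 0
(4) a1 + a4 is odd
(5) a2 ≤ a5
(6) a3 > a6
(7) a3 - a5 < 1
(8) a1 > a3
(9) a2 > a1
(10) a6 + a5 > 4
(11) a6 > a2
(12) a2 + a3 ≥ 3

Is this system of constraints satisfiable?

Unsatisfiable

Constraints 1, 3, 6, 8, and 9 give a6 < a3, a3 < a1, a1 < a2, a2 ≤ a5, a5 < a6. Chaining: a6 < a3 < a1 < a2 ≤ a5 < a6, which forces a6 < a6 — impossible.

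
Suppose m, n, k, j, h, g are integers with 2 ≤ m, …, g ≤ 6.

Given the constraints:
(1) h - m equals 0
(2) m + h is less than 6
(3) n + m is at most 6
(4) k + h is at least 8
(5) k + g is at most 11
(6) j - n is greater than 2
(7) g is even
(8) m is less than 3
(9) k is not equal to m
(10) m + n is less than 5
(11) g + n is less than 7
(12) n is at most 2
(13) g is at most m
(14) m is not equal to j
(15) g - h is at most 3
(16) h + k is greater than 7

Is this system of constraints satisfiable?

Satisfiable

One satisfying assignment is m = 2, n = 2, k = 6, j = 6, h = 2, g = 2.
For the less obvious constraints — constraint 1: h - m = 0; constraint 2: m + h = 4; constraint 3: n + m = 4 — and the others hold by inspection.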